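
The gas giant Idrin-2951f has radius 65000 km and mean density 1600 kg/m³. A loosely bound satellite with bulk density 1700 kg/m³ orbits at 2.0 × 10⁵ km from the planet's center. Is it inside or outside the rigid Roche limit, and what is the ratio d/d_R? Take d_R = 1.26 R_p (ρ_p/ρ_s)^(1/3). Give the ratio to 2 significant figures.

d_R = 1.26 × (65000 km) × (1600/1700)^(1/3) = 80260 km
d/d_R = (2.0 × 10⁵) / (80260) = 2.5
Since d/d_R > 1, the body is outside the Roche limit.

outside; d/d_R ≈ 2.5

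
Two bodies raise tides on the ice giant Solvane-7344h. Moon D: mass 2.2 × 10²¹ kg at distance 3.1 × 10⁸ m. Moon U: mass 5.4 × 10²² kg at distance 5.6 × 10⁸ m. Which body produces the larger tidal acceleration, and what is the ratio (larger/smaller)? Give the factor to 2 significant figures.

Moon U, by a factor of ≈ 4.2

Compare M/d³ for the two perturbers:
Moon D: (2.2 × 10²¹) / (3.1 × 10⁸)³ = 7.385 × 10⁻⁵
Moon U: (5.4 × 10²²) / (5.6 × 10⁸)³ = 3.075 × 10⁻⁴
Ratio (larger/smaller) = 4.2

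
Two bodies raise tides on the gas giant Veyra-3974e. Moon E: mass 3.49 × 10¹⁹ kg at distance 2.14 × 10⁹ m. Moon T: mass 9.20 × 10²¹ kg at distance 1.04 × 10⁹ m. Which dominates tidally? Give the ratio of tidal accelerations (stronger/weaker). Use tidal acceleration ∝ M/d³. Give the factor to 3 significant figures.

Moon T, by a factor of ≈ 2300

The tide-raising term goes as M/d³ (the gradient of a 1/d² field).
Moon E: (3.49 × 10¹⁹) / (2.14 × 10⁹)³ = 3.561 × 10⁻⁹
Moon T: (9.20 × 10²¹) / (1.04 × 10⁹)³ = 8.179 × 10⁻⁶
Ratio (larger/smaller) = 2300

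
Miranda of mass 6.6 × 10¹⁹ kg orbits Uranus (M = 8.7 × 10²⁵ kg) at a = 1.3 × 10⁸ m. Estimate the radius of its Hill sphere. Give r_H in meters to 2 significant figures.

r_H ≈ a (m/3M)^(1/3)
    = (1.3 × 10⁸) × (6.6 × 10¹⁹ / (3 × 8.7 × 10²⁵))^(1/3)
    = 8.2 × 10⁵ m

8.2 × 10⁵ m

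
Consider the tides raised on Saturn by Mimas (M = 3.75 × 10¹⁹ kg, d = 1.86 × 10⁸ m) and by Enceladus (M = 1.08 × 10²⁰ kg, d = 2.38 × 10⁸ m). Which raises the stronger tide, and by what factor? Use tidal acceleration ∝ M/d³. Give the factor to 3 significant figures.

Enceladus, by a factor of ≈ 1.37

Compare M/d³ for the two perturbers:
Mimas: (3.75 × 10¹⁹) / (1.86 × 10⁸)³ = 5.828 × 10⁻⁶
Enceladus: (1.08 × 10²⁰) / (2.38 × 10⁸)³ = 8.011 × 10⁻⁶
Ratio (larger/smaller) = 1.37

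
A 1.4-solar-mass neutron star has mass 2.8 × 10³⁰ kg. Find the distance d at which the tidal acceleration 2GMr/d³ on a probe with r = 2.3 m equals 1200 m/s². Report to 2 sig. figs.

8.9 × 10⁵ m

2GMr/d³ = a_tidal  ⇒  d = (2GMr / a_tidal)^(1/3)
d = (2 × 6.674×10⁻¹¹ × (2.8 × 10³⁰) × (2.3) / (1200))^(1/3)
  = 8.9 × 10⁵ m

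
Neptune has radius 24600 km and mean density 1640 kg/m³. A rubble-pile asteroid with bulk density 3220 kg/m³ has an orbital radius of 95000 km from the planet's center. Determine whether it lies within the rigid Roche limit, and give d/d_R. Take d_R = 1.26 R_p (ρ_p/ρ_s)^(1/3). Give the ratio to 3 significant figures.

outside; d/d_R ≈ 3.84

d_R = 1.26 × (24600 km) × (1640/3220)^(1/3) = 24750 km
d/d_R = (95000) / (24750) = 3.84
Since d/d_R > 1, the body is outside the Roche limit.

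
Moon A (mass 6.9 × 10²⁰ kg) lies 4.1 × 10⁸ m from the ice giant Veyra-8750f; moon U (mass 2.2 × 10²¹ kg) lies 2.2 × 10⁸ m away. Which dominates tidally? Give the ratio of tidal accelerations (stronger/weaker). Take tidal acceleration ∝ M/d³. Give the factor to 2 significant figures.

Tidal stretch scales as M/d³; compute that for each body.
Moon A: (6.9 × 10²⁰) / (4.1 × 10⁸)³ = 1.001 × 10⁻⁵
Moon U: (2.2 × 10²¹) / (2.2 × 10⁸)³ = 2.066 × 10⁻⁴
Ratio (larger/smaller) = 21

Moon U, by a factor of ≈ 21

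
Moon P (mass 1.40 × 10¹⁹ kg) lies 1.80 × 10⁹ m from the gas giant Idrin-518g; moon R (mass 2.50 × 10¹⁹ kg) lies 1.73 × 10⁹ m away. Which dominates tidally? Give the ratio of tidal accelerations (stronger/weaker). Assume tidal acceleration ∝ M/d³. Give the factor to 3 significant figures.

Moon R, by a factor of ≈ 2.01

Compare M/d³ for the two perturbers:
Moon P: (1.40 × 10¹⁹) / (1.80 × 10⁹)³ = 2.401 × 10⁻⁹
Moon R: (2.50 × 10¹⁹) / (1.73 × 10⁹)³ = 4.828 × 10⁻⁹
Ratio (larger/smaller) = 2.01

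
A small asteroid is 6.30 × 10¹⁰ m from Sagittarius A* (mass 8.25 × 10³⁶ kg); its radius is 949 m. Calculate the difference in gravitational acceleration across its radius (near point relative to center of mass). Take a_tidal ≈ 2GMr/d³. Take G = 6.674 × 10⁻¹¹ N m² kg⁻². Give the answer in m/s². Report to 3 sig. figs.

4.18 × 10⁻³ m/s²

Δg = 2GMr/d³
   = 2 × (6.674 × 10⁻¹¹) × (8.25 × 10³⁶) × (949) / (6.30 × 10¹⁰)³
   = 4.18 × 10⁻³ m/s²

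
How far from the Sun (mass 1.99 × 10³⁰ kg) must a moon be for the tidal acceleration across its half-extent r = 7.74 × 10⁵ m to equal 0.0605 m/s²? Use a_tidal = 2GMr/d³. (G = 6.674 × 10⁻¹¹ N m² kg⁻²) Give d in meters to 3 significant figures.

2GMr/d³ = a_tidal  ⇒  d = (2GMr / a_tidal)^(1/3)
d = (2 × 6.674×10⁻¹¹ × (1.99 × 10³⁰) × (7.74 × 10⁵) / (0.0605))^(1/3)
  = 1.50 × 10⁹ m

1.50 × 10⁹ m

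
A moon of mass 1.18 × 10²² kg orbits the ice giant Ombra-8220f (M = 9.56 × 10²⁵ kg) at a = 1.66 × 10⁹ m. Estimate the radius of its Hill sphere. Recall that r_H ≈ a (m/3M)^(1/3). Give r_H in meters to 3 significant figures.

5.73 × 10⁷ m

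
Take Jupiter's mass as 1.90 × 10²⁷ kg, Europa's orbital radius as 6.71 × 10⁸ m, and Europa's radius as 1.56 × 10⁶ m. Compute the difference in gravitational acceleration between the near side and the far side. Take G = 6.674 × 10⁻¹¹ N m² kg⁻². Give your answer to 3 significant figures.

a_tidal = 4GMr/d³
        = 4 × (6.674 × 10⁻¹¹) × (1.90 × 10²⁷) × (1.56 × 10⁶) / (6.71 × 10⁸)³
        = 2.62 × 10⁻³ m/s²

2.62 × 10⁻³ m/s²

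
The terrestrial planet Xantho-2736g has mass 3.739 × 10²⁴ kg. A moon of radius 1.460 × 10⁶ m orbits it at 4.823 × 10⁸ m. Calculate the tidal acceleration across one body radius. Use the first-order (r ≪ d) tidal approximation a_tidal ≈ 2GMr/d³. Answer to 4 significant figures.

Δg = 2GMr/d³
   = 2 × (6.674 × 10⁻¹¹) × (3.739 × 10²⁴) × (1.460 × 10⁶) / (4.823 × 10⁸)³
   = 6.495 × 10⁻⁶ m/s²

6.495 × 10⁻⁶ m/s²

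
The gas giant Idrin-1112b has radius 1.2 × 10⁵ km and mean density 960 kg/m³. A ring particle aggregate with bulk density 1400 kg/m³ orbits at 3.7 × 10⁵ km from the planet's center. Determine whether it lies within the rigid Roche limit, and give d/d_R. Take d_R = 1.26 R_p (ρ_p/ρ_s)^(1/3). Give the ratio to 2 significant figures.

d_R = 1.26 × (1.2 × 10⁵ km) × (960/1400)^(1/3) = 1.333 × 10⁵ km
d/d_R = (3.7 × 10⁵) / (1.333 × 10⁵) = 2.8
Since d/d_R > 1, the body is outside the Roche limit.

outside; d/d_R ≈ 2.8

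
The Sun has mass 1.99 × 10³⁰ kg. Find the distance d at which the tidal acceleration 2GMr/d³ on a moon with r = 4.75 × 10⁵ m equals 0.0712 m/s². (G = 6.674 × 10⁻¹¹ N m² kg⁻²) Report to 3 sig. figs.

1.21 × 10⁹ m

2GMr/d³ = a_tidal  ⇒  d = (2GMr / a_tidal)^(1/3)
d = (2 × 6.674×10⁻¹¹ × (1.99 × 10³⁰) × (4.75 × 10⁵) / (0.0712))^(1/3)
  = 1.21 × 10⁹ m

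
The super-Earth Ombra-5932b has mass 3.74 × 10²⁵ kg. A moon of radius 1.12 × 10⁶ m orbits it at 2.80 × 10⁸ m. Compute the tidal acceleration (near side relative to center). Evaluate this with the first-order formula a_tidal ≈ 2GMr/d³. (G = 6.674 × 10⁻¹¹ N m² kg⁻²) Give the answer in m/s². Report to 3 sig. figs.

Δa = 2GMr/d³
   = 2 × (6.674 × 10⁻¹¹) × (3.74 × 10²⁵) × (1.12 × 10⁶) / (2.80 × 10⁸)³
   = 2.55 × 10⁻⁴ m/s²

2.55 × 10⁻⁴ m/s²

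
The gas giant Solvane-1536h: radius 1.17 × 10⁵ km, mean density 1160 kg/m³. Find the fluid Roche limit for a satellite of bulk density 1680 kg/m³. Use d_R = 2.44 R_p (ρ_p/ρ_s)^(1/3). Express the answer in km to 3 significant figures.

d_R = 2.44 × 1.17 × 10⁵ km × (1160/1680)^(1/3)
    = 2.52 × 10⁵ km

2.52 × 10⁵ km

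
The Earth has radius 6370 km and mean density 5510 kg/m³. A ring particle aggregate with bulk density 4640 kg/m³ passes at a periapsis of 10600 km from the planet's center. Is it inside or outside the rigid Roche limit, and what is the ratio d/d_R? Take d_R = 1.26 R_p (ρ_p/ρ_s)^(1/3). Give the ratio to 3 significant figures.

outside; d/d_R ≈ 1.25

d_R = 1.26 × (6370 km) × (5510/4640)^(1/3) = 8499 km
d/d_R = (10600) / (8499) = 1.25
Since d/d_R > 1, the body is outside the Roche limit.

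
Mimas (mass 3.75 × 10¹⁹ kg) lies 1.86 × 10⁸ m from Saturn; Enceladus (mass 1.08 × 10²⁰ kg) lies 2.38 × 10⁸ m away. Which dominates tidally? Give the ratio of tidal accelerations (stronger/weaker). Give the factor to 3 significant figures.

Enceladus, by a factor of ≈ 1.37

Tidal stretch scales as M/d³; compute that for each body.
Mimas: (3.75 × 10¹⁹) / (1.86 × 10⁸)³ = 5.828 × 10⁻⁶
Enceladus: (1.08 × 10²⁰) / (2.38 × 10⁸)³ = 8.011 × 10⁻⁶
Ratio (larger/smaller) = 1.37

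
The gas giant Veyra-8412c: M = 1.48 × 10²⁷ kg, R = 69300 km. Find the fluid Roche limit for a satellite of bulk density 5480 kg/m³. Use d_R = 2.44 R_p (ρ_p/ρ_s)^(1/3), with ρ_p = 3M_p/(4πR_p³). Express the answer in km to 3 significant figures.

ρ_p = 3M_p/(4πR_p³) = 3 × (1.48 × 10²⁷) / (4π × (6.93 × 10⁷ m)³) = 1060 kg/m³
d_R = 2.44 × 69300 km × (1060/5480)^(1/3)
    = 97800 km

97800 km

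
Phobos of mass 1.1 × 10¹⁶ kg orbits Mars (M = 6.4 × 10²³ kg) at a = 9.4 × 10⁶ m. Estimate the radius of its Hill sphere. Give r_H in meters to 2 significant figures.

1.7 × 10⁴ m

r_H ≈ a (m/3M)^(1/3)
    = (9.4 × 10⁶) × (1.1 × 10¹⁶ / (3 × 6.4 × 10²³))^(1/3)
    = 1.7 × 10⁴ m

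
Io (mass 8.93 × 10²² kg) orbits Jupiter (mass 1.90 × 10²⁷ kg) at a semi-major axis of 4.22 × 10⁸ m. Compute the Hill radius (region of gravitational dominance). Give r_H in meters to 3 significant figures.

r_H ≈ a (m/3M)^(1/3)
    = (4.22 × 10⁸) × (8.93 × 10²² / (3 × 1.90 × 10²⁷))^(1/3)
    = 1.06 × 10⁷ m

1.06 × 10⁷ m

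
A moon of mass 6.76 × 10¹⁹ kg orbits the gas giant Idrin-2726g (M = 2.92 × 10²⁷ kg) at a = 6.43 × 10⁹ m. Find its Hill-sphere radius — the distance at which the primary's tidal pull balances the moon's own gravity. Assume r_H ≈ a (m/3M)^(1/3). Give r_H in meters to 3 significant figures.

1.27 × 10⁷ m

r_H ≈ a (m/3M)^(1/3)
    = (6.43 × 10⁹) × (6.76 × 10¹⁹ / (3 × 2.92 × 10²⁷))^(1/3)
    = 1.27 × 10⁷ m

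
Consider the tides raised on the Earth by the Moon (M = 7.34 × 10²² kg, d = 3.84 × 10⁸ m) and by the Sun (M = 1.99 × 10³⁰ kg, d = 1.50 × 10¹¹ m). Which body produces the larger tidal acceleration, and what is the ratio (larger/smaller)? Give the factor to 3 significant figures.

The Moon, by a factor of ≈ 2.20

Compare M/d³ for the two perturbers:
The Moon: (7.34 × 10²²) / (3.84 × 10⁸)³ = 1.296 × 10⁻³
The Sun: (1.99 × 10³⁰) / (1.50 × 10¹¹)³ = 5.896 × 10⁻⁴
Ratio (larger/smaller) = 2.20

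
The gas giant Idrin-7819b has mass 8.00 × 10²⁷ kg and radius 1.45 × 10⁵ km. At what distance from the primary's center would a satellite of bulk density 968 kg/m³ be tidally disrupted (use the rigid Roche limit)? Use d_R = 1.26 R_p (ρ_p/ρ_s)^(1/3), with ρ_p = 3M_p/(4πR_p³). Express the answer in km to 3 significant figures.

ρ_p = 3M_p/(4πR_p³) = 3 × (8.00 × 10²⁷) / (4π × (1.45 × 10⁸ m)³) = 626 kg/m³
d_R = 1.26 × 1.45 × 10⁵ km × (626/968)^(1/3)
    = 1.58 × 10⁵ km

1.58 × 10⁵ km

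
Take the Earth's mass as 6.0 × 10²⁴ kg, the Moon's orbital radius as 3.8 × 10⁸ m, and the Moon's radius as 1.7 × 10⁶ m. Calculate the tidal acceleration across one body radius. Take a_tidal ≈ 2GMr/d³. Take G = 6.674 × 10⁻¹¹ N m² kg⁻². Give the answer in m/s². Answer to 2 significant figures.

The tidal stretch is the gradient of GM/d² times the body's extent r, hence the 1/d³ dependence.
Δa = 2GMr/d³
   = 2 × (6.674 × 10⁻¹¹) × (6.0 × 10²⁴) × (1.7 × 10⁶) / (3.8 × 10⁸)³
   = 2.5 × 10⁻⁵ m/s²

2.5 × 10⁻⁵ m/s²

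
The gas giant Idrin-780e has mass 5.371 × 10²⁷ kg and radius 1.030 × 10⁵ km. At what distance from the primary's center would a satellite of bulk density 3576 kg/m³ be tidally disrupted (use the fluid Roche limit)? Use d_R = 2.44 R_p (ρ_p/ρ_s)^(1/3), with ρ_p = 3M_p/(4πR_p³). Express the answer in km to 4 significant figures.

ρ_p = 3M_p/(4πR_p³) = 3 × (5.371 × 10²⁷) / (4π × (1.030 × 10⁸ m)³) = 1173 kg/m³
d_R = 2.44 × 1.030 × 10⁵ km × (1173/3576)^(1/3)
    = 1.733 × 10⁵ km

1.733 × 10⁵ km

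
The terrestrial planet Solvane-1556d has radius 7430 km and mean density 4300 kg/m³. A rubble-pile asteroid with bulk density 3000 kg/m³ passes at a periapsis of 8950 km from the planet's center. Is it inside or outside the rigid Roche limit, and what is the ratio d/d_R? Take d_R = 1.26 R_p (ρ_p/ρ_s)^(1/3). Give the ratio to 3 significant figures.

d_R = 1.26 × (7430 km) × (4300/3000)^(1/3) = 10560 km
d/d_R = (8950) / (10560) = 0.848
Since d/d_R < 1, the body is inside the Roche limit.

inside; d/d_R ≈ 0.848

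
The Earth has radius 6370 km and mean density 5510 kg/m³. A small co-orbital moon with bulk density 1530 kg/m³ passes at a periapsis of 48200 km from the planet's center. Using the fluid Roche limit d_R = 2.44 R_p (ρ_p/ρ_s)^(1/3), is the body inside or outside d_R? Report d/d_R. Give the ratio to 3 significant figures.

outside; d/d_R ≈ 2.02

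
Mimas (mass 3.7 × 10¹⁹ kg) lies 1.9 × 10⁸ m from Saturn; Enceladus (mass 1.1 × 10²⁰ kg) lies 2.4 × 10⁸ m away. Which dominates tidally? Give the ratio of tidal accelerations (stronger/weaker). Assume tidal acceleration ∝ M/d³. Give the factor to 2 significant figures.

Enceladus, by a factor of ≈ 1.5

Compare M/d³ for the two perturbers:
Mimas: (3.7 × 10¹⁹) / (1.9 × 10⁸)³ = 5.394 × 10⁻⁶
Enceladus: (1.1 × 10²⁰) / (2.4 × 10⁸)³ = 7.957 × 10⁻⁶
Ratio (larger/smaller) = 1.5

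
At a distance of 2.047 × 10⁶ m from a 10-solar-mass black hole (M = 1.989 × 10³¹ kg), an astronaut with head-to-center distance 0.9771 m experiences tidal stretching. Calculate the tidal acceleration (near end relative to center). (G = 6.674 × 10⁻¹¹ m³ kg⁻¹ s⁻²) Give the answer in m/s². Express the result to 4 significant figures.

3.024 × 10² m/s²

a_tidal = 2GMr/d³
        = 2 × (6.674 × 10⁻¹¹) × (1.989 × 10³¹) × (0.9771) / (2.047 × 10⁶)³
        = 3.024 × 10² m/s²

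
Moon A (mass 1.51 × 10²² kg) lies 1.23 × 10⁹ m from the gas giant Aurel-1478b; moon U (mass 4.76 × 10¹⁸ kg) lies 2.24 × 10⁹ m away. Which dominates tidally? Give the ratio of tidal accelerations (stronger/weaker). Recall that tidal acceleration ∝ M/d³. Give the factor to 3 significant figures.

Compare M/d³ for the two perturbers:
Moon A: (1.51 × 10²²) / (1.23 × 10⁹)³ = 8.114 × 10⁻⁶
Moon U: (4.76 × 10¹⁸) / (2.24 × 10⁹)³ = 4.235 × 10⁻¹⁰
Ratio (larger/smaller) = 19200

Moon A, by a factor of ≈ 19200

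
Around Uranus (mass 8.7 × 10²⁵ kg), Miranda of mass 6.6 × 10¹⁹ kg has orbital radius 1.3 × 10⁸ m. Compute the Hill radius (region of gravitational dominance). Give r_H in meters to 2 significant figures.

8.2 × 10⁵ m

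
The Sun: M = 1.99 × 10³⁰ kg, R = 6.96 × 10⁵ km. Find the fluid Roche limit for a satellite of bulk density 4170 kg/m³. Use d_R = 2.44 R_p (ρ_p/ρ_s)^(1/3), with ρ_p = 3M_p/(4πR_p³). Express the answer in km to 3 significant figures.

1.18 × 10⁶ km

ρ_p = 3M_p/(4πR_p³) = 3 × (1.99 × 10³⁰) / (4π × (6.96 × 10⁸ m)³) = 1410 kg/m³
d_R = 2.44 × 6.96 × 10⁵ km × (1410/4170)^(1/3)
    = 1.18 × 10⁶ km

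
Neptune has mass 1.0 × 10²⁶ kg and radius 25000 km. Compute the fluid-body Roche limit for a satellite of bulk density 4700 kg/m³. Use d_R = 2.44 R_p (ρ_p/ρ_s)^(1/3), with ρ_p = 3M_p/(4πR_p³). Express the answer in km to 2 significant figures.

42000 km

ρ_p = 3M_p/(4πR_p³) = 3 × (1.0 × 10²⁶) / (4π × (2.5 × 10⁷ m)³) = 1500 kg/m³
d_R = 2.44 × 25000 km × (1500/4700)^(1/3)
    = 42000 km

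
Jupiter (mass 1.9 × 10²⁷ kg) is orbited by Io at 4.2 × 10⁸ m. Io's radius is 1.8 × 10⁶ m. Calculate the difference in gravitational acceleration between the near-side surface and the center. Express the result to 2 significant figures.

6.2 × 10⁻³ m/s²

Since r ≪ d, expand the inverse-square field across one radius to get the leading 2GMr/d³ term.
a_tidal = 2GMr/d³
        = 2 × (6.674 × 10⁻¹¹) × (1.9 × 10²⁷) × (1.8 × 10⁶) / (4.2 × 10⁸)³
        = 6.2 × 10⁻³ m/s²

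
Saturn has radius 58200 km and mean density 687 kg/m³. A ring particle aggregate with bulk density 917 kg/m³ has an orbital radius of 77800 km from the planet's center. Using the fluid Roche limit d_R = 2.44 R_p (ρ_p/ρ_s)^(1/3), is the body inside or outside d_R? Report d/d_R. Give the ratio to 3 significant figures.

d_R = 2.44 × (58200 km) × (687/917)^(1/3) = 1.290 × 10⁵ km
d/d_R = (77800) / (1.290 × 10⁵) = 0.603
Since d/d_R < 1, the body is inside the Roche limit.

inside; d/d_R ≈ 0.603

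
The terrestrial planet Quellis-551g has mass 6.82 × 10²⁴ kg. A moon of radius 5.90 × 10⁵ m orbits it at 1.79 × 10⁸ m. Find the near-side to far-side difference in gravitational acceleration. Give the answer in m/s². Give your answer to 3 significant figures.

1.87 × 10⁻⁴ m/s²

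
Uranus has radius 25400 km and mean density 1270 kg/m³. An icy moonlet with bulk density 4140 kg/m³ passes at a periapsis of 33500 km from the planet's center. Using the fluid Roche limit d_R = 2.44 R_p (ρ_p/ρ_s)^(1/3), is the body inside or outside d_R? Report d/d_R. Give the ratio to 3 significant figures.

inside; d/d_R ≈ 0.801

d_R = 2.44 × (25400 km) × (1270/4140)^(1/3) = 41800 km
d/d_R = (33500) / (41800) = 0.801
Since d/d_R < 1, the body is inside the Roche limit.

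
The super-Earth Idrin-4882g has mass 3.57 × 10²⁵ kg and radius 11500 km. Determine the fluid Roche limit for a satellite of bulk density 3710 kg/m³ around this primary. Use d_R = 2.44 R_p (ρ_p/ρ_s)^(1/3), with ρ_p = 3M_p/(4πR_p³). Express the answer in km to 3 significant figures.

ρ_p = 3M_p/(4πR_p³) = 3 × (3.57 × 10²⁵) / (4π × (1.15 × 10⁷ m)³) = 5600 kg/m³
d_R = 2.44 × 11500 km × (5600/3710)^(1/3)
    = 32200 km

32200 km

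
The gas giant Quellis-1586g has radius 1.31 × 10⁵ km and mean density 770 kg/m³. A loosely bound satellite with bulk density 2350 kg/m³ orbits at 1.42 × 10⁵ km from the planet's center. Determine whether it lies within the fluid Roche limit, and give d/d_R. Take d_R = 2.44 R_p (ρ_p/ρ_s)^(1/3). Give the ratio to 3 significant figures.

inside; d/d_R ≈ 0.644

d_R = 2.44 × (1.31 × 10⁵ km) × (770/2350)^(1/3) = 2.204 × 10⁵ km
d/d_R = (1.42 × 10⁵) / (2.204 × 10⁵) = 0.644
Since d/d_R < 1, the body is inside the Roche limit.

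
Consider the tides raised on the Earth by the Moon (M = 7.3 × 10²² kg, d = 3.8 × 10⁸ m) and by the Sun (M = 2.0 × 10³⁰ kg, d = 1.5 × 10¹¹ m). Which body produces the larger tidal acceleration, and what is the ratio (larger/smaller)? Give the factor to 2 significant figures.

Tidal stretch scales as M/d³; compute that for each body.
The Moon: (7.3 × 10²²) / (3.8 × 10⁸)³ = 1.330 × 10⁻³
The Sun: (2.0 × 10³⁰) / (1.5 × 10¹¹)³ = 5.926 × 10⁻⁴
Ratio (larger/smaller) = 2.2

The Moon, by a factor of ≈ 2.2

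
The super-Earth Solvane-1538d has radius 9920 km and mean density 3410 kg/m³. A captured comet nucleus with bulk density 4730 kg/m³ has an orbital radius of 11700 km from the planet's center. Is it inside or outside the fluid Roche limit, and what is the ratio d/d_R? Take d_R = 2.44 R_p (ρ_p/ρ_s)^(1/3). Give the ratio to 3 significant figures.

d_R = 2.44 × (9920 km) × (3410/4730)^(1/3) = 21700 km
d/d_R = (11700) / (21700) = 0.539
Since d/d_R < 1, the body is inside the Roche limit.

inside; d/d_R ≈ 0.539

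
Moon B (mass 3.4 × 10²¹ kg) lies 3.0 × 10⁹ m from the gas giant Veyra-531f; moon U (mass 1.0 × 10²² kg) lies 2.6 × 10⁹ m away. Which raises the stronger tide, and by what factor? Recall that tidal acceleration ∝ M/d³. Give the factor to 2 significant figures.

Tidal acceleration ∝ M/d³, so compare M/d³ for each.
Moon B: (3.4 × 10²¹) / (3.0 × 10⁹)³ = 1.259 × 10⁻⁷
Moon U: (1.0 × 10²²) / (2.6 × 10⁹)³ = 5.690 × 10⁻⁷
Ratio (larger/smaller) = 4.5

Moon U, by a factor of ≈ 4.5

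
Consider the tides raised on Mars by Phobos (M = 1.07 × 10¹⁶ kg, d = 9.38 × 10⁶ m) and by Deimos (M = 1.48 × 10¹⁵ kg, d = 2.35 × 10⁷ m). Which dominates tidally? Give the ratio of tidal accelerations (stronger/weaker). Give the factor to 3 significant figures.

The tide-raising term goes as M/d³ (the gradient of a 1/d² field).
Phobos: (1.07 × 10¹⁶) / (9.38 × 10⁶)³ = 1.297 × 10⁻⁵
Deimos: (1.48 × 10¹⁵) / (2.35 × 10⁷)³ = 1.140 × 10⁻⁷
Ratio (larger/smaller) = 114

Phobos, by a factor of ≈ 114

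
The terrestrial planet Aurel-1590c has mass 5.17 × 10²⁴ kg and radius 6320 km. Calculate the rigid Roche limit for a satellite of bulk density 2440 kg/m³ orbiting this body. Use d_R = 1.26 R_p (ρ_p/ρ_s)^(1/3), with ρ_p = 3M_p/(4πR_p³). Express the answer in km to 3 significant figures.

ρ_p = 3M_p/(4πR_p³) = 3 × (5.17 × 10²⁴) / (4π × (6.32 × 10⁶ m)³) = 4890 kg/m³
d_R = 1.26 × 6320 km × (4890/2440)^(1/3)
    = 10000 km

10000 km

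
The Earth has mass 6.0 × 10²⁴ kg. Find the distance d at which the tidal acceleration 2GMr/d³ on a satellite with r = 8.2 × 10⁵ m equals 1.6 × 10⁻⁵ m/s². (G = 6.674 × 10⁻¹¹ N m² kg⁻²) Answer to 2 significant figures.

2GMr/d³ = a_tidal  ⇒  d = (2GMr / a_tidal)^(1/3)
d = (2 × 6.674×10⁻¹¹ × (6.0 × 10²⁴) × (8.2 × 10⁵) / (1.6 × 10⁻⁵))^(1/3)
  = 3.4 × 10⁸ m

3.4 × 10⁸ m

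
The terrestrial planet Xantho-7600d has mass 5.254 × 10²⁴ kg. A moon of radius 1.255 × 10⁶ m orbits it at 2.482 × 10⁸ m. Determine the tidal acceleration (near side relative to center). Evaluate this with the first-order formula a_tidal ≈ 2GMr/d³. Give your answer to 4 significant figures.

Differencing GM/(d−r)² and GM/d² to first order in r/d gives 2GMr/d³.
Δa = 2GMr/d³
   = 2 × (6.674 × 10⁻¹¹) × (5.254 × 10²⁴) × (1.255 × 10⁶) / (2.482 × 10⁸)³
   = 5.756 × 10⁻⁵ m/s²

5.756 × 10⁻⁵ m/s²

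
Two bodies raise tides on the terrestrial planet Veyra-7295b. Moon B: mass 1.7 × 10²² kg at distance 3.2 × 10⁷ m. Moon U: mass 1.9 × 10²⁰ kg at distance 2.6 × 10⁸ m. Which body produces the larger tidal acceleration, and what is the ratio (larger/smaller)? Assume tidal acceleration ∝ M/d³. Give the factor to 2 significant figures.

Compare M/d³ for the two perturbers:
Moon B: (1.7 × 10²²) / (3.2 × 10⁷)³ = 5.188 × 10⁻¹
Moon U: (1.9 × 10²⁰) / (2.6 × 10⁸)³ = 1.081 × 10⁻⁵
Ratio (larger/smaller) = 48000

Moon B, by a factor of ≈ 48000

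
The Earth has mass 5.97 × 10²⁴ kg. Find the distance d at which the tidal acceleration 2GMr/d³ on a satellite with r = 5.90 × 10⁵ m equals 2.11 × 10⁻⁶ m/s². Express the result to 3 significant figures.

2GMr/d³ = a_tidal  ⇒  d = (2GMr / a_tidal)^(1/3)
d = (2 × 6.674×10⁻¹¹ × (5.97 × 10²⁴) × (5.90 × 10⁵) / (2.11 × 10⁻⁶))^(1/3)
  = 6.06 × 10⁸ m

6.06 × 10⁸ m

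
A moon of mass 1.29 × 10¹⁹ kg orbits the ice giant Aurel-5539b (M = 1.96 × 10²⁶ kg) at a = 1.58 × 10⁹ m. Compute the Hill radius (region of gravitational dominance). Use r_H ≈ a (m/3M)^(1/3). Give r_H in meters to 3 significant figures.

r_H ≈ a (m/3M)^(1/3)
    = (1.58 × 10⁹) × (1.29 × 10¹⁹ / (3 × 1.96 × 10²⁶))^(1/3)
    = 4.42 × 10⁶ m

4.42 × 10⁶ m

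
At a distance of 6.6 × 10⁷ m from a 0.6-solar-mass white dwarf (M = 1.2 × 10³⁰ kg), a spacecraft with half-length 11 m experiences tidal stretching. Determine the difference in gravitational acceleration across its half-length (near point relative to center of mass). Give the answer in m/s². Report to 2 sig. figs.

a_tidal = 2GMr/d³
        = 2 × (6.674 × 10⁻¹¹) × (1.2 × 10³⁰) × (11) / (6.6 × 10⁷)³
        = 6.1 × 10⁻³ m/s²

6.1 × 10⁻³ m/s²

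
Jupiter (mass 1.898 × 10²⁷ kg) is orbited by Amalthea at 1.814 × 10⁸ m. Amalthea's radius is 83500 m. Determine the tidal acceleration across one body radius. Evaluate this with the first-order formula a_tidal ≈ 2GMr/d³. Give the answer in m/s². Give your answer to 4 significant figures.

Δg = 2GMr/d³
   = 2 × (6.674 × 10⁻¹¹) × (1.898 × 10²⁷) × (83500) / (1.814 × 10⁸)³
   = 3.544 × 10⁻³ m/s²

3.544 × 10⁻³ m/s²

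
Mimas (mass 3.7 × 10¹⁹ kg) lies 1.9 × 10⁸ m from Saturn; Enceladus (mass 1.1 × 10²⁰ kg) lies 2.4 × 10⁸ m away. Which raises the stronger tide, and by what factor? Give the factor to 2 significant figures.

Enceladus, by a factor of ≈ 1.5

Tidal stretch scales as M/d³; compute that for each body.
Mimas: (3.7 × 10¹⁹) / (1.9 × 10⁸)³ = 5.394 × 10⁻⁶
Enceladus: (1.1 × 10²⁰) / (2.4 × 10⁸)³ = 7.957 × 10⁻⁶
Ratio (larger/smaller) = 1.5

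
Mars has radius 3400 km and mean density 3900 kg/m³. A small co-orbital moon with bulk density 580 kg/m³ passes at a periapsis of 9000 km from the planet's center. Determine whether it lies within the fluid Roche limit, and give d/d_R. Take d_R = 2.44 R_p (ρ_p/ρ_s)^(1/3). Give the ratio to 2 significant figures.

inside; d/d_R ≈ 0.57

d_R = 2.44 × (3400 km) × (3900/580)^(1/3) = 15660 km
d/d_R = (9000) / (15660) = 0.57
Since d/d_R < 1, the body is inside the Roche limit.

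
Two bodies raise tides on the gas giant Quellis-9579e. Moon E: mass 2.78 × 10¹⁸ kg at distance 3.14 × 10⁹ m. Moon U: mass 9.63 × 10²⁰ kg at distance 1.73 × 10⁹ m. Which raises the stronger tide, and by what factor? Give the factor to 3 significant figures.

Tidal acceleration ∝ M/d³, so compare M/d³ for each.
Moon E: (2.78 × 10¹⁸) / (3.14 × 10⁹)³ = 8.980 × 10⁻¹¹
Moon U: (9.63 × 10²⁰) / (1.73 × 10⁹)³ = 1.860 × 10⁻⁷
Ratio (larger/smaller) = 2070

Moon U, by a factor of ≈ 2070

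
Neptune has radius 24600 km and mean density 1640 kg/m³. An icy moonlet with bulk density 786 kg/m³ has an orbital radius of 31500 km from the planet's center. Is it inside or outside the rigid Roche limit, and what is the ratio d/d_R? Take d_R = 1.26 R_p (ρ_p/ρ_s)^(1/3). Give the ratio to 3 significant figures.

inside; d/d_R ≈ 0.795

d_R = 1.26 × (24600 km) × (1640/786)^(1/3) = 39610 km
d/d_R = (31500) / (39610) = 0.795
Since d/d_R < 1, the body is inside the Roche limit.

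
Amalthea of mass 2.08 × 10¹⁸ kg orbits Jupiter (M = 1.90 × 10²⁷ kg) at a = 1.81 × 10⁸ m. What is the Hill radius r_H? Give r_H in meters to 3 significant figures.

r_H ≈ a (m/3M)^(1/3)
    = (1.81 × 10⁸) × (2.08 × 10¹⁸ / (3 × 1.90 × 10²⁷))^(1/3)
    = 1.29 × 10⁵ m

1.29 × 10⁵ m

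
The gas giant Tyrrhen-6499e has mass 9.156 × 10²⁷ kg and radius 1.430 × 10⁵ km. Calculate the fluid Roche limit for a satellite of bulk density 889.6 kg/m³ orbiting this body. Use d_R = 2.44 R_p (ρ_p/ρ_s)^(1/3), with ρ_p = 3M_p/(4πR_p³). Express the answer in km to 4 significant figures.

ρ_p = 3M_p/(4πR_p³) = 3 × (9.156 × 10²⁷) / (4π × (1.430 × 10⁸ m)³) = 747.5 kg/m³
d_R = 2.44 × 1.430 × 10⁵ km × (747.5/889.6)^(1/3)
    = 3.293 × 10⁵ km

3.293 × 10⁵ km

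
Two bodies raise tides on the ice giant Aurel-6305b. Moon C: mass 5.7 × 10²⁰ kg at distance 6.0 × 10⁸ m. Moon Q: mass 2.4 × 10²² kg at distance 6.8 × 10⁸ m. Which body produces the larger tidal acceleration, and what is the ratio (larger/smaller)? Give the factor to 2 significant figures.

Moon Q, by a factor of ≈ 29

Tidal stretch scales as M/d³; compute that for each body.
Moon C: (5.7 × 10²⁰) / (6.0 × 10⁸)³ = 2.639 × 10⁻⁶
Moon Q: (2.4 × 10²²) / (6.8 × 10⁸)³ = 7.633 × 10⁻⁵
Ratio (larger/smaller) = 29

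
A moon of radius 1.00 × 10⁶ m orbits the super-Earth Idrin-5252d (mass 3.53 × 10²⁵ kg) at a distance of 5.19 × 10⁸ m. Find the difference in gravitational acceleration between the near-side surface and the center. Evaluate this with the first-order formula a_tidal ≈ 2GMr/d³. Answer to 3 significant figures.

Δg = 2GMr/d³
   = 2 × (6.674 × 10⁻¹¹) × (3.53 × 10²⁵) × (1.00 × 10⁶) / (5.19 × 10⁸)³
   = 3.37 × 10⁻⁵ m/s²

3.37 × 10⁻⁵ m/s²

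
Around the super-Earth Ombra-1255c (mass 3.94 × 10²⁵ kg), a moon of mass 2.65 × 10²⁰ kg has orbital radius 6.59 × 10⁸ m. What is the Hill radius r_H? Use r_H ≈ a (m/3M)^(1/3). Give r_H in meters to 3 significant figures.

r_H ≈ a (m/3M)^(1/3)
    = (6.59 × 10⁸) × (2.65 × 10²⁰ / (3 × 3.94 × 10²⁵))^(1/3)
    = 8.63 × 10⁶ m

8.63 × 10⁶ m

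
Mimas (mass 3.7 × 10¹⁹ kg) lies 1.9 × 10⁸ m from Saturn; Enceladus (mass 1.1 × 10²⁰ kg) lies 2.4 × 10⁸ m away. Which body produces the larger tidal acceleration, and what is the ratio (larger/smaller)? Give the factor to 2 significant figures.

Enceladus, by a factor of ≈ 1.5

Tidal stretch scales as M/d³; compute that for each body.
Mimas: (3.7 × 10¹⁹) / (1.9 × 10⁸)³ = 5.394 × 10⁻⁶
Enceladus: (1.1 × 10²⁰) / (2.4 × 10⁸)³ = 7.957 × 10⁻⁶
Ratio (larger/smaller) = 1.5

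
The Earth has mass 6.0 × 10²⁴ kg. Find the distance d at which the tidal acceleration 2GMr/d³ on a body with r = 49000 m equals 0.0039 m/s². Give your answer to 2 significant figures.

2.2 × 10⁷ m

2GMr/d³ = a_tidal  ⇒  d = (2GMr / a_tidal)^(1/3)
d = (2 × 6.674×10⁻¹¹ × (6.0 × 10²⁴) × (49000) / (0.0039))^(1/3)
  = 2.2 × 10⁷ m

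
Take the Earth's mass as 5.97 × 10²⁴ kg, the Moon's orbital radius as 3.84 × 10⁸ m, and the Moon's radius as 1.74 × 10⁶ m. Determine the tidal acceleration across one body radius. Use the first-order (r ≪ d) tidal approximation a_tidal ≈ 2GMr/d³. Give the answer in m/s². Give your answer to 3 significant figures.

2.45 × 10⁻⁵ m/s²

Δa = 2GMr/d³
   = 2 × (6.674 × 10⁻¹¹) × (5.97 × 10²⁴) × (1.74 × 10⁶) / (3.84 × 10⁸)³
   = 2.45 × 10⁻⁵ m/s²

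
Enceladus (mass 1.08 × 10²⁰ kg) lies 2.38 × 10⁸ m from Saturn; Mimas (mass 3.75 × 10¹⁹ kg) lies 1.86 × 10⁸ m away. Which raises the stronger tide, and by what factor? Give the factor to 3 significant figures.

Tidal acceleration ∝ M/d³, so compare M/d³ for each.
Enceladus: (1.08 × 10²⁰) / (2.38 × 10⁸)³ = 8.011 × 10⁻⁶
Mimas: (3.75 × 10¹⁹) / (1.86 × 10⁸)³ = 5.828 × 10⁻⁶
Ratio (larger/smaller) = 1.37

Enceladus, by a factor of ≈ 1.37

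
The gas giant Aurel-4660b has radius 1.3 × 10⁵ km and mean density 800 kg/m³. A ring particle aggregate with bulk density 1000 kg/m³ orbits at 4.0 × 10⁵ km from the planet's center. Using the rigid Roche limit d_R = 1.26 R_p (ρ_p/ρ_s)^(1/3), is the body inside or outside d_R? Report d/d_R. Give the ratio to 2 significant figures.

d_R = 1.26 × (1.3 × 10⁵ km) × (800/1000)^(1/3) = 1.521 × 10⁵ km
d/d_R = (4.0 × 10⁵) / (1.521 × 10⁵) = 2.6
Since d/d_R > 1, the body is outside the Roche limit.

outside; d/d_R ≈ 2.6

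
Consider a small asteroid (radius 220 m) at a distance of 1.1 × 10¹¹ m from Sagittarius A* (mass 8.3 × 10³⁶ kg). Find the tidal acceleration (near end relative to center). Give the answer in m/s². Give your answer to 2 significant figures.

1.8 × 10⁻⁴ m/s²

Differencing GM/(d−r)² and GM/d² to first order in r/d gives 2GMr/d³.
Δa = 2GMr/d³
   = 2 × (6.674 × 10⁻¹¹) × (8.3 × 10³⁶) × (220) / (1.1 × 10¹¹)³
   = 1.8 × 10⁻⁴ m/s²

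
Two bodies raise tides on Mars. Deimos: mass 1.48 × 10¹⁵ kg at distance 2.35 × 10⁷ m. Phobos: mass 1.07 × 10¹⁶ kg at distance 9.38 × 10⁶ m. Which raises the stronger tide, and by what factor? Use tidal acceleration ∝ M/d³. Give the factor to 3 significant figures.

The tide-raising term goes as M/d³ (the gradient of a 1/d² field).
Deimos: (1.48 × 10¹⁵) / (2.35 × 10⁷)³ = 1.140 × 10⁻⁷
Phobos: (1.07 × 10¹⁶) / (9.38 × 10⁶)³ = 1.297 × 10⁻⁵
Ratio (larger/smaller) = 114

Phobos, by a factor of ≈ 114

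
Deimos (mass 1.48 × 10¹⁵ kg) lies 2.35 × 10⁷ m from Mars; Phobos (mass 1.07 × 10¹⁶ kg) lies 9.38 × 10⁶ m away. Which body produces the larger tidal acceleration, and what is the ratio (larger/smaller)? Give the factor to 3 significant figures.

The tide-raising term goes as M/d³ (the gradient of a 1/d² field).
Deimos: (1.48 × 10¹⁵) / (2.35 × 10⁷)³ = 1.140 × 10⁻⁷
Phobos: (1.07 × 10¹⁶) / (9.38 × 10⁶)³ = 1.297 × 10⁻⁵
Ratio (larger/smaller) = 114

Phobos, by a factor of ≈ 114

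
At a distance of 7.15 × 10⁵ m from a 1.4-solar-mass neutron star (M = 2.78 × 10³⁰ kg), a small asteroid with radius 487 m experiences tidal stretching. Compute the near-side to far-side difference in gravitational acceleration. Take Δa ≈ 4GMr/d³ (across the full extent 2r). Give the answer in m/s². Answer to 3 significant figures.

a_tidal = 4GMr/d³
        = 4 × (6.674 × 10⁻¹¹) × (2.78 × 10³⁰) × (487) / (7.15 × 10⁵)³
        = 9.89 × 10⁵ m/s²

9.89 × 10⁵ m/s²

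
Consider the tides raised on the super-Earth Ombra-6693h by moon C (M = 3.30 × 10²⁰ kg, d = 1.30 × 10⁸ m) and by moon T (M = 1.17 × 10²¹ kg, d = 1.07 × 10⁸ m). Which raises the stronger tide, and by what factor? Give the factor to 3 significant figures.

Moon T, by a factor of ≈ 6.36

Tidal acceleration ∝ M/d³, so compare M/d³ for each.
Moon C: (3.30 × 10²⁰) / (1.30 × 10⁸)³ = 1.502 × 10⁻⁴
Moon T: (1.17 × 10²¹) / (1.07 × 10⁸)³ = 9.551 × 10⁻⁴
Ratio (larger/smaller) = 6.36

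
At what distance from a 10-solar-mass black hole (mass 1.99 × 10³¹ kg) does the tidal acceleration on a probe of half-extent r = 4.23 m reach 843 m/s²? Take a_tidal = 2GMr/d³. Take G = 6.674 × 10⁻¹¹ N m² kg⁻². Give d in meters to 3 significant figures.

2.37 × 10⁶ m

2GMr/d³ = a_tidal  ⇒  d = (2GMr / a_tidal)^(1/3)
d = (2 × 6.674×10⁻¹¹ × (1.99 × 10³¹) × (4.23) / (843))^(1/3)
  = 2.37 × 10⁶ m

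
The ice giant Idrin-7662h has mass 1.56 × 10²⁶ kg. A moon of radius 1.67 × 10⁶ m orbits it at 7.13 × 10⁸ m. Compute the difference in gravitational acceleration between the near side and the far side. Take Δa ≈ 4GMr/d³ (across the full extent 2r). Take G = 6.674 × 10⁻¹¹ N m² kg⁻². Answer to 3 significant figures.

1.92 × 10⁻⁴ m/s²

Δg = 4GMr/d³
   = 4 × (6.674 × 10⁻¹¹) × (1.56 × 10²⁶) × (1.67 × 10⁶) / (7.13 × 10⁸)³
   = 1.92 × 10⁻⁴ m/s²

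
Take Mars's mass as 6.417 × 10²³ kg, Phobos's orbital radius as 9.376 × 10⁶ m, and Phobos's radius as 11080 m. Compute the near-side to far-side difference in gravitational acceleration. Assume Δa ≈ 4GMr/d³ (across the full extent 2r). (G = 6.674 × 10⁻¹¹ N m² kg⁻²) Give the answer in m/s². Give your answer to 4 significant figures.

2.303 × 10⁻³ m/s²

Near-to-far spans 2r, so the tidal difference is twice the near-to-center value: 4GMr/d³.
a_tidal = 4GMr/d³
        = 4 × (6.674 × 10⁻¹¹) × (6.417 × 10²³) × (11080) / (9.376 × 10⁶)³
        = 2.303 × 10⁻³ m/s²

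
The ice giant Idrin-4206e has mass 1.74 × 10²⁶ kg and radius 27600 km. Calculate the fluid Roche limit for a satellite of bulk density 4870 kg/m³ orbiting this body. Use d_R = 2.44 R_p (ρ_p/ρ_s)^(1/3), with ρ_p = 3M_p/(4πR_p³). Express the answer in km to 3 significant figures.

49900 km

ρ_p = 3M_p/(4πR_p³) = 3 × (1.74 × 10²⁶) / (4π × (2.76 × 10⁷ m)³) = 1980 kg/m³
d_R = 2.44 × 27600 km × (1980/4870)^(1/3)
    = 49900 km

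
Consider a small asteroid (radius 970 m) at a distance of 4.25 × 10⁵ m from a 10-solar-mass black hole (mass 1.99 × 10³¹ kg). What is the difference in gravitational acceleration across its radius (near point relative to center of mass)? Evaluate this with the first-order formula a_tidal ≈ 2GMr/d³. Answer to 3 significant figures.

Since r ≪ d, expand the inverse-square field across one radius to get the leading 2GMr/d³ term.
a_tidal = 2GMr/d³
        = 2 × (6.674 × 10⁻¹¹) × (1.99 × 10³¹) × (970) / (4.25 × 10⁵)³
        = 3.36 × 10⁷ m/s²

3.36 × 10⁷ m/s²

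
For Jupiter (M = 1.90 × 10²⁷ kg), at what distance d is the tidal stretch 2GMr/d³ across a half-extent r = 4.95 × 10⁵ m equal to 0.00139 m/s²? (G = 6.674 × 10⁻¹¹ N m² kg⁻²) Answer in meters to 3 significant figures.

2GMr/d³ = a_tidal  ⇒  d = (2GMr / a_tidal)^(1/3)
d = (2 × 6.674×10⁻¹¹ × (1.90 × 10²⁷) × (4.95 × 10⁵) / (0.00139))^(1/3)
  = 4.49 × 10⁸ m

4.49 × 10⁸ m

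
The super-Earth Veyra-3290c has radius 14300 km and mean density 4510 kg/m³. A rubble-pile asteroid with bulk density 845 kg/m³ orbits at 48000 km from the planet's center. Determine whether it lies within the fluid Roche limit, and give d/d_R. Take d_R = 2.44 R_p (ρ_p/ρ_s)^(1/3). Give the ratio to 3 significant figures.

d_R = 2.44 × (14300 km) × (4510/845)^(1/3) = 60980 km
d/d_R = (48000) / (60980) = 0.787
Since d/d_R < 1, the body is inside the Roche limit.

inside; d/d_R ≈ 0.787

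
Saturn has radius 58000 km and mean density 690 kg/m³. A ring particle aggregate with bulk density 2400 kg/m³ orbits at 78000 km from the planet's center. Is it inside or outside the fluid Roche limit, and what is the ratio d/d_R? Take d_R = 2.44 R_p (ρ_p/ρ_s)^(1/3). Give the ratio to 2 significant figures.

d_R = 2.44 × (58000 km) × (690/2400)^(1/3) = 93400 km
d/d_R = (78000) / (93400) = 0.84
Since d/d_R < 1, the body is inside the Roche limit.

inside; d/d_R ≈ 0.84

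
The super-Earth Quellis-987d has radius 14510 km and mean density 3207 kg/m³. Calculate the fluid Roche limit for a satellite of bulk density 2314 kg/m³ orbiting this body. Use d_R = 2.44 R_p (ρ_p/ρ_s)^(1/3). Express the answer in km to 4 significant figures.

39470 km

d_R = 2.44 × 14510 km × (3207/2314)^(1/3)
    = 39470 km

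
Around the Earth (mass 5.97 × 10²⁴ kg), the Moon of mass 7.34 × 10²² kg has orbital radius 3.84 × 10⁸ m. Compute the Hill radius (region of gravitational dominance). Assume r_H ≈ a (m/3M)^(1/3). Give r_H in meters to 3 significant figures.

r_H ≈ a (m/3M)^(1/3)
    = (3.84 × 10⁸) × (7.34 × 10²² / (3 × 5.97 × 10²⁴))^(1/3)
    = 6.15 × 10⁷ m

6.15 × 10⁷ m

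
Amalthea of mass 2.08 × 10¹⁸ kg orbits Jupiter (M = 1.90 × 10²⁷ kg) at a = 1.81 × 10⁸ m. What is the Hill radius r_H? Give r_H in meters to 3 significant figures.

1.29 × 10⁵ m

r_H ≈ a (m/3M)^(1/3)
    = (1.81 × 10⁸) × (2.08 × 10¹⁸ / (3 × 1.90 × 10²⁷))^(1/3)
    = 1.29 × 10⁵ m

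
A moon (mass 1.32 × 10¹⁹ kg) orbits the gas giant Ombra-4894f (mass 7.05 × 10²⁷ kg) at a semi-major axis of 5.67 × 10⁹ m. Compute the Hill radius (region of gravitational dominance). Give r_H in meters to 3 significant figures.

4.85 × 10⁶ m

r_H ≈ a (m/3M)^(1/3)
    = (5.67 × 10⁹) × (1.32 × 10¹⁹ / (3 × 7.05 × 10²⁷))^(1/3)
    = 4.85 × 10⁶ m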